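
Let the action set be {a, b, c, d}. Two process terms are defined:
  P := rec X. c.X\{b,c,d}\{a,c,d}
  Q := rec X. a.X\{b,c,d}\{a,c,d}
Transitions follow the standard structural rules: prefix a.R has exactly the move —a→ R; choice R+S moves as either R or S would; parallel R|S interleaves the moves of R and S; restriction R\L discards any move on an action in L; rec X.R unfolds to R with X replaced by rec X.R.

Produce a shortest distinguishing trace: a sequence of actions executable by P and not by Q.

c

P's transition system — 2 states:
  m0 = rec X. c.X\{b,c,d}\{a,c,d} :: --c--▸ m1
  m1 = (rec X. c.X\{b,c,d}\{a,c,d})\{b,c,d}\{a,c,d} :: stopped
Q's transition system — 2 states:
  n0 = rec X. a.X\{b,c,d}\{a,c,d} :: --a--▸ n1
  n1 = (rec X. a.X\{b,c,d}\{a,c,d})\{b,c,d}\{a,c,d} :: stopped
Run σ = ⟨c⟩ on P: start {m0}
  [1] c ⇒ {m1}
  ✓ P
Run σ = ⟨c⟩ on Q: start {n0}
  [1] c ⇒ ∅ (Q stuck)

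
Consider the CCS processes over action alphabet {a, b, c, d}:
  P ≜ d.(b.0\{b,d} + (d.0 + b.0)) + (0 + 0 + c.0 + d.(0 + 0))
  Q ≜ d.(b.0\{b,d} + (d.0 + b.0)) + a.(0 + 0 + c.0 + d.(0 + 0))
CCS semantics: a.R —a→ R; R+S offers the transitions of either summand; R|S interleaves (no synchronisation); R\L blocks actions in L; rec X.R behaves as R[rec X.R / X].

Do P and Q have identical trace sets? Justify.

NO — witness ⟨c⟩

LTS(P): 5 reachable states
  s0 = d.(b.0\{b,d} + (d.0 + b.0)) + (0 + 0 + c.0 + d.(0 + 0)) | ··c··> s1, ··d··> s2, ··d··> s3
  s1 = 0 | stopped
  s2 = 0 + 0 | stopped
  s3 = b.0\{b,d} + (d.0 + b.0) | ··b··> s1, ··b··> s4, ··d··> s1
  s4 = 0\{b,d} | stopped
LTS(Q): 6 reachable states
  t0 = d.(b.0\{b,d} + (d.0 + b.0)) + a.(0 + 0 + c.0 + d.(0 + 0)) | ··a··> t1, ··d··> t2
  t1 = 0 + 0 + c.0 + d.(0 + 0) | ··c··> t3, ··d··> t4
  t2 = b.0\{b,d} + (d.0 + b.0) | ··b··> t3, ··b··> t5, ··d··> t3
  t3 = 0 | stopped
  t4 = 0 + 0 | stopped
  t5 = 0\{b,d} | stopped
Trace ⟨c⟩ through P, begin at {s0}:
  after c @ step 1: {s1}
  P completes σ.
Trace ⟨c⟩ through Q, begin at {t0}:
  after c @ step 1: no successor for Q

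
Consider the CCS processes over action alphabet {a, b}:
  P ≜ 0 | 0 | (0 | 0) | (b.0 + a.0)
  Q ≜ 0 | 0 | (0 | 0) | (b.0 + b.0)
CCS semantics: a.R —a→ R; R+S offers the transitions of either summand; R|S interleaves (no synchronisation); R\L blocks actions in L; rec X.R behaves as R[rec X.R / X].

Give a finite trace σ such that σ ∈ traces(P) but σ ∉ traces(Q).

Reachable graph of P (2 states):
  s0 = 0 | 0 | (0 | 0) | (b.0 + a.0) :: —a→ s1, —b→ s1
  s1 = 0 | 0 | (0 | 0) | 0 :: ·
Reachable graph of Q (2 states):
  t0 = 0 | 0 | (0 | 0) | (b.0 + b.0) :: —b→ t1
  t1 = 0 | 0 | (0 | 0) | 0 :: ·
Executing a from P (initial set {s0}):
  [1] a ⇒ {s1}
  P completes σ.
Executing a from Q (initial set {t0}):
  [1] a ⇒ ∅  — Q cannot continue

a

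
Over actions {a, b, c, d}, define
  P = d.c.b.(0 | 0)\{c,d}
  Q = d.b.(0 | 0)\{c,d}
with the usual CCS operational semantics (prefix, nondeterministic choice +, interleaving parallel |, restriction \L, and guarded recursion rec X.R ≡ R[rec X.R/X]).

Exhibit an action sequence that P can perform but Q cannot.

dc

LTS(P): 4 reachable states
  s0 = d.c.b.(0 | 0)\{c,d} → —d→ s1
  s1 = c.b.(0 | 0)\{c,d} → —c→ s2
  s2 = b.(0 | 0)\{c,d} → —b→ s3
  s3 = (0 | 0)\{c,d} → ∅
LTS(Q): 3 reachable states
  t0 = d.b.(0 | 0)\{c,d} → —d→ t1
  t1 = b.(0 | 0)\{c,d} → —b→ t2
  t2 = (0 | 0)\{c,d} → ∅
Trace ⟨dc⟩ through P, begin at {s0}:
  after d @ step 1: {s1}
  after c @ step 2: {s2}
  P completes σ.
Trace ⟨dc⟩ through Q, begin at {t0}:
  after d @ step 1: {t1}
  after c @ step 2: ∅  — Q cannot continue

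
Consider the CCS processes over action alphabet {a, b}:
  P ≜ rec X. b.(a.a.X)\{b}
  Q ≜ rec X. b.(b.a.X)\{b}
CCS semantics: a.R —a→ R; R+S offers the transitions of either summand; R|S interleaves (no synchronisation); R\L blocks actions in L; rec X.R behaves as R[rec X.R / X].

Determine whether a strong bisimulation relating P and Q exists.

Reachable graph of P (4 states):
  p0 = rec X. b.(a.a.X)\{b} has moves ··b··> p1
  p1 = (a.a.(rec X. b.(a.a.X)\{b}))\{b} has moves ··a··> p2
  p2 = (a.(rec X. b.(a.a.X)\{b}))\{b} has moves ··a··> p3
  p3 = (rec X. b.(a.a.X)\{b})\{b} has moves ·
Reachable graph of Q (2 states):
  q0 = rec X. b.(b.a.X)\{b} has moves ··b··> q1
  q1 = (b.a.(rec X. b.(b.a.X)\{b}))\{b} has moves ·
Partition-refinement fixed point:
  B0 = {p0}
  B1 = {p1}
  B2 = {p2}
  B3 = {p3, q1}
  B4 = {q0}
p0 ∈ B0, q0 ∈ B4 → different blocks

not bisimilar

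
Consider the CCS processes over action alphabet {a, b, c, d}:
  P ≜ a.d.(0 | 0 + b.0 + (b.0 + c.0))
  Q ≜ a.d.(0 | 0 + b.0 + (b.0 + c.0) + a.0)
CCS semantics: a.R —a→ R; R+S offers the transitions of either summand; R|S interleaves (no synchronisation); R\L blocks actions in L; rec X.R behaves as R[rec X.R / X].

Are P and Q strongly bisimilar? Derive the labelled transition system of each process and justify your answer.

P ≁ Q

LTS(P): 4 reachable states
  p0 = a.d.(0 | 0 + b.0 + (b.0 + c.0)) :: ··a··> p1
  p1 = d.(0 | 0 + b.0 + (b.0 + c.0)) :: ··d··> p2
  p2 = 0 | 0 + b.0 + (b.0 + c.0) :: ··b··> p3, ··c··> p3
  p3 = 0 :: (no moves)
LTS(Q): 4 reachable states
  q0 = a.d.(0 | 0 + b.0 + (b.0 + c.0) + a.0) :: ··a··> q1
  q1 = d.(0 | 0 + b.0 + (b.0 + c.0) + a.0) :: ··d··> q2
  q2 = 0 | 0 + b.0 + (b.0 + c.0) + a.0 :: ··a··> q3, ··b··> q3, ··c··> q3
  q3 = 0 :: (no moves)
Bisimilarity quotient blocks:
  B0 = {p0}
  B1 = {p1}
  B2 = {p2}
  B3 = {p3, q3}
  B4 = {q0}
  B5 = {q1}
  B6 = {q2}
p0 ∈ B0, q0 ∈ B4 → different blocks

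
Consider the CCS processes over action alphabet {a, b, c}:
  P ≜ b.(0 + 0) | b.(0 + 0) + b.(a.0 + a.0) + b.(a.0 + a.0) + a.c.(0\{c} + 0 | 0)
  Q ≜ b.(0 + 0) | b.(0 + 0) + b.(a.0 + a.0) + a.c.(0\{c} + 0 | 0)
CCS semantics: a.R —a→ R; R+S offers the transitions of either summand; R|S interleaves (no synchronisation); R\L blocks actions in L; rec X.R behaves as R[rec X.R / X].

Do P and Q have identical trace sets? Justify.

trace-equivalent

P's transition system — 8 states:
  m0 = b.(0 + 0) | b.(0 + 0) + b.(a.0 + a.0) + b.(a.0 + a.0) + a.c.(0\{c} + 0 | 0) :: -a-> m1, -b-> m2, -b-> m3, -b-> m4
  m1 = c.(0\{c} + 0 | 0) :: -c-> m5
  m2 = (0 + 0) | b.(0 + 0) :: -b-> m6
  m3 = a.0 + a.0 :: -a-> m7
  m4 = b.(0 + 0) | (0 + 0) :: -b-> m6
  m5 = 0\{c} + 0 | 0 :: deadlocked
  m6 = (0 + 0) | (0 + 0) :: deadlocked
  m7 = 0 :: deadlocked
Q's transition system — 8 states:
  n0 = b.(0 + 0) | b.(0 + 0) + b.(a.0 + a.0) + a.c.(0\{c} + 0 | 0) :: -a-> n1, -b-> n2, -b-> n3, -b-> n4
  n1 = c.(0\{c} + 0 | 0) :: -c-> n5
  n2 = (0 + 0) | b.(0 + 0) :: -b-> n6
  n3 = a.0 + a.0 :: -a-> n7
  n4 = b.(0 + 0) | (0 + 0) :: -b-> n6
  n5 = 0\{c} + 0 | 0 :: deadlocked
  n6 = (0 + 0) | (0 + 0) :: deadlocked
  n7 = 0 :: deadlocked
Coarsest stable partition (strong bisimilarity classes):
  B0 = {m0, n0}
  B1 = {m1, n1}
  B2 = {m5, m6, m7, n5, n6, n7}
  B3 = {m2, m4, n2, n4}
  B4 = {m3, n3}
m0 ∈ B0, n0 ∈ B0 → same block
Bisimilar ⇒ trace-equivalent.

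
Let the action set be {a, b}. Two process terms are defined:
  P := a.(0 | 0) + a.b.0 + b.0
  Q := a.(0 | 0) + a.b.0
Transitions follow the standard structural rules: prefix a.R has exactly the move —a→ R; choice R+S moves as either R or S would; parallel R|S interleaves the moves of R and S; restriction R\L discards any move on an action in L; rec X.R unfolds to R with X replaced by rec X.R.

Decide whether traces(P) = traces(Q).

trace-distinct — witness ⟨b⟩

Reachable graph of P (4 states):
  m0 = a.(0 | 0) + a.b.0 + b.0 has moves -a-> m1, -a-> m2, -b-> m3
  m1 = 0 | 0 has moves stopped
  m2 = b.0 has moves -b-> m3
  m3 = 0 has moves stopped
Reachable graph of Q (4 states):
  n0 = a.(0 | 0) + a.b.0 has moves -a-> n1, -a-> n2
  n1 = 0 | 0 has moves stopped
  n2 = b.0 has moves -b-> n3
  n3 = 0 has moves stopped
Trace ⟨b⟩ through P, begin at {m0}:
  after b @ step 1: {m3}
  ✓ P
Trace ⟨b⟩ through Q, begin at {n0}:
  after b @ step 1: ∅ (Q stuck)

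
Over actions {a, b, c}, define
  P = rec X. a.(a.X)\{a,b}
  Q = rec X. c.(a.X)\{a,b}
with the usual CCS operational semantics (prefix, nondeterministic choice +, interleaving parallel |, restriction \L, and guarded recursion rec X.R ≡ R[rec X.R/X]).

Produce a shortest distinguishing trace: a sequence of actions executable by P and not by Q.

a

Reachable graph of P (2 states):
  m0 = rec X. a.(a.X)\{a,b} :: —a→ m1
  m1 = (a.(rec X. a.(a.X)\{a,b}))\{a,b} :: (no moves)
Reachable graph of Q (2 states):
  n0 = rec X. c.(a.X)\{a,b} :: —c→ n1
  n1 = (a.(rec X. c.(a.X)\{a,b}))\{a,b} :: (no moves)
Run σ = ⟨a⟩ on P: start {m0}
  after a @ step 1: {m1}
  — P admits the full trace.
Run σ = ⟨a⟩ on Q: start {n0}
  after a @ step 1: ∅ (Q stuck)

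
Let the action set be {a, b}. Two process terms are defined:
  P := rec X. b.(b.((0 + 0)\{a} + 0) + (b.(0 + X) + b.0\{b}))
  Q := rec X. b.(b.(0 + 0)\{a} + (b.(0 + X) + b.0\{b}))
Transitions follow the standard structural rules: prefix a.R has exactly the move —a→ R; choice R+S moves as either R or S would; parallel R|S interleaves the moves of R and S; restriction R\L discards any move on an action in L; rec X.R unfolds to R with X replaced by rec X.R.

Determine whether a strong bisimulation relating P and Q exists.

Reachable graph of P (5 states):
  s0 = rec X. b.(b.((0 + 0)\{a} + 0) + (b.(0 + X) + b.0\{b})) | --b--▸ s1
  s1 = b.((0 + 0)\{a} + 0) + (b.(0 + (rec X. b.(b.((0 + 0)\{a} + 0) + (b.(0 + X) + b.0\{b})))) + b.0\{b}) | --b--▸ s2, --b--▸ s3, --b--▸ s4
  s2 = (0 + 0)\{a} + 0 | deadlocked
  s3 = 0 + (rec X. b.(b.((0 + 0)\{a} + 0) + (b.(0 + X) + b.0\{b}))) | --b--▸ s1
  s4 = 0\{b} | deadlocked
Reachable graph of Q (5 states):
  t0 = rec X. b.(b.(0 + 0)\{a} + (b.(0 + X) + b.0\{b})) | --b--▸ t1
  t1 = b.(0 + 0)\{a} + (b.(0 + (rec X. b.(b.(0 + 0)\{a} + (b.(0 + X) + b.0\{b})))) + b.0\{b}) | --b--▸ t2, --b--▸ t3, --b--▸ t4
  t2 = (0 + 0)\{a} | deadlocked
  t3 = 0 + (rec X. b.(b.(0 + 0)\{a} + (b.(0 + X) + b.0\{b}))) | --b--▸ t1
  t4 = 0\{b} | deadlocked
Coarsest stable partition (strong bisimilarity classes):
  B0 = {s0, s3, t0, t3}
  B1 = {s1, t1}
  B2 = {s2, s4, t2, t4}
s0 ∈ B0, t0 ∈ B0 → same block

bisimilar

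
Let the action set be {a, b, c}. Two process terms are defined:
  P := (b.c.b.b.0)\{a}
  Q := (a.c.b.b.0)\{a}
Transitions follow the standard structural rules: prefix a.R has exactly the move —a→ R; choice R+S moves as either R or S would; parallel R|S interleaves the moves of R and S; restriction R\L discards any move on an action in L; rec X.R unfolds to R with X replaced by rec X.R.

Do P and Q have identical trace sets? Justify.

LTS(P): 5 reachable states
  u0 = (b.c.b.b.0)\{a} ⊢ =b=> u1
  u1 = (c.b.b.0)\{a} ⊢ =c=> u2
  u2 = (b.b.0)\{a} ⊢ =b=> u3
  u3 = (b.0)\{a} ⊢ =b=> u4
  u4 = 0\{a} ⊢ stopped
LTS(Q): 1 reachable states
  v0 = (a.c.b.b.0)\{a} ⊢ stopped
Run σ = ⟨b⟩ on P: start {u0}
  step 1 (b): {u1}
  P completes σ.
Run σ = ⟨b⟩ on Q: start {v0}
  step 1 (b): no successor for Q

NO — witness ⟨b⟩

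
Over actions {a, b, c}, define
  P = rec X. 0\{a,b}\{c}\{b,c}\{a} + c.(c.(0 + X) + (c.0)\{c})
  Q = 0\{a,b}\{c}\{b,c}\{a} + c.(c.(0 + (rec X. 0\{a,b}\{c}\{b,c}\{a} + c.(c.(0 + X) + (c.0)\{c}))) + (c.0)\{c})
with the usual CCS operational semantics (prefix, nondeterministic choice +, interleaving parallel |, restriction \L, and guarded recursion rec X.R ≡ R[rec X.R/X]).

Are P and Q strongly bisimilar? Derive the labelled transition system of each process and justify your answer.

LTS(P): 3 reachable states
  u0 = rec X. 0\{a,b}\{c}\{b,c}\{a} + c.(c.(0 + X) + (c.0)\{c}) | -c-> u1
  u1 = c.(0 + (rec X. 0\{a,b}\{c}\{b,c}\{a} + c.(c.(0 + X) + (c.0)\{c}))) + (c.0)\{c} | -c-> u2
  u2 = 0 + (rec X. 0\{a,b}\{c}\{b,c}\{a} + c.(c.(0 + X) + (c.0)\{c})) | -c-> u1
LTS(Q): 3 reachable states
  v0 = 0\{a,b}\{c}\{b,c}\{a} + c.(c.(0 + (rec X. 0\{a,b}\{c}\{b,c}\{a} + c.(c.(0 + X) + (c.0)\{c}))) + (c.0)\{c}) | -c-> v1
  v1 = c.(0 + (rec X. 0\{a,b}\{c}\{b,c}\{a} + c.(c.(0 + X) + (c.0)\{c}))) + (c.0)\{c} | -c-> v2
  v2 = 0 + (rec X. 0\{a,b}\{c}\{b,c}\{a} + c.(c.(0 + X) + (c.0)\{c})) | -c-> v1
Coarsest stable partition (strong bisimilarity classes):
  B0 = {u0, u1, u2, v0, v1, v2}
u0 ∈ B0, v0 ∈ B0 → same block

YES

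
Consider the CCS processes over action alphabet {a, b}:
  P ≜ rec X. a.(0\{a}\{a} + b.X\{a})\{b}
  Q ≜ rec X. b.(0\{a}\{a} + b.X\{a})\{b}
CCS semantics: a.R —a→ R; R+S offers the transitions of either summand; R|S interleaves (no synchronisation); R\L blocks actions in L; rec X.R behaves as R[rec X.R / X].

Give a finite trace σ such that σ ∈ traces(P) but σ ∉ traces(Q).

a

LTS(P): 2 reachable states
  m0 = rec X. a.(0\{a}\{a} + b.X\{a})\{b} | -a-> m1
  m1 = (0\{a}\{a} + b.(rec X. a.(0\{a}\{a} + b.X\{a})\{b})\{a})\{b} | stopped
LTS(Q): 2 reachable states
  n0 = rec X. b.(0\{a}\{a} + b.X\{a})\{b} | -b-> n1
  n1 = (0\{a}\{a} + b.(rec X. b.(0\{a}\{a} + b.X\{a})\{b})\{a})\{b} | stopped
Executing a from P (initial set {m0}):
  step 1 (a): {m1}
  — P admits the full trace.
Executing a from Q (initial set {n0}):
  step 1 (a): no successor for Q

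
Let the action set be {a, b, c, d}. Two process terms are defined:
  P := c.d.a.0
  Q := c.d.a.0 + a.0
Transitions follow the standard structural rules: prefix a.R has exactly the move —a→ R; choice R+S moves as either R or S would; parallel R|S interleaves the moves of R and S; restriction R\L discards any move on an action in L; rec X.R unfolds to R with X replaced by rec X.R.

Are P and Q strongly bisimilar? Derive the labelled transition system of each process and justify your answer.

P ≁ Q

P's transition system — 4 states:
  s0 = c.d.a.0 → =c=> s1
  s1 = d.a.0 → =d=> s2
  s2 = a.0 → =a=> s3
  s3 = 0 → stopped
Q's transition system — 4 states:
  t0 = c.d.a.0 + a.0 → =a=> t1, =c=> t2
  t1 = 0 → stopped
  t2 = d.a.0 → =d=> t3
  t3 = a.0 → =a=> t1
Coarsest stable partition (strong bisimilarity classes):
  B0 = {s0}
  B1 = {s1, t2}
  B2 = {s2, t3}
  B3 = {s3, t1}
  B4 = {t0}
s0 ∈ B0, t0 ∈ B4 → different blocks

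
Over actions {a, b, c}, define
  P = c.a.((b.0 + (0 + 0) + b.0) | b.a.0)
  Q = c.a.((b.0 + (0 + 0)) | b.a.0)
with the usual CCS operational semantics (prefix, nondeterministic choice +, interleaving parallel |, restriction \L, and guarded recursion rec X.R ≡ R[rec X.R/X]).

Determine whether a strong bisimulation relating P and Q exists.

YES

P's transition system — 8 states:
  p0 = c.a.((b.0 + (0 + 0) + b.0) | b.a.0) ⊢ --c--▸ p1
  p1 = a.((b.0 + (0 + 0) + b.0) | b.a.0) ⊢ --a--▸ p2
  p2 = (b.0 + (0 + 0) + b.0) | b.a.0 ⊢ --b--▸ p3, --b--▸ p4
  p3 = (b.0 + (0 + 0) + b.0) | a.0 ⊢ --a--▸ p5, --b--▸ p6
  p4 = 0 | b.a.0 ⊢ --b--▸ p6
  p5 = (b.0 + (0 + 0) + b.0) | 0 ⊢ --b--▸ p7
  p6 = 0 | a.0 ⊢ --a--▸ p7
  p7 = 0 | 0 ⊢ ·
Q's transition system — 8 states:
  q0 = c.a.((b.0 + (0 + 0)) | b.a.0) ⊢ --c--▸ q1
  q1 = a.((b.0 + (0 + 0)) | b.a.0) ⊢ --a--▸ q2
  q2 = (b.0 + (0 + 0)) | b.a.0 ⊢ --b--▸ q3, --b--▸ q4
  q3 = (b.0 + (0 + 0)) | a.0 ⊢ --a--▸ q5, --b--▸ q6
  q4 = 0 | b.a.0 ⊢ --b--▸ q6
  q5 = (b.0 + (0 + 0)) | 0 ⊢ --b--▸ q7
  q6 = 0 | a.0 ⊢ --a--▸ q7
  q7 = 0 | 0 ⊢ ·
Bisimilarity quotient blocks:
  B0 = {p0, q0}
  B1 = {p1, q1}
  B2 = {p2, q2}
  B3 = {p4, q4}
  B4 = {p6, q6}
  B5 = {p7, q7}
  B6 = {p3, q3}
  B7 = {p5, q5}
p0 ∈ B0, q0 ∈ B0 → same block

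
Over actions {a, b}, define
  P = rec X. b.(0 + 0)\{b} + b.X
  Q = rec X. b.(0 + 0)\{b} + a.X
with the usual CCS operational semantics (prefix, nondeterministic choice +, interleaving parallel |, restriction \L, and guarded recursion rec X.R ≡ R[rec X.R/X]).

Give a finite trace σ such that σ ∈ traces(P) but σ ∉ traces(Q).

LTS(P): 2 reachable states
  p0 = rec X. b.(0 + 0)\{b} + b.X → =b=> p0, =b=> p1
  p1 = (0 + 0)\{b} → ·
LTS(Q): 2 reachable states
  q0 = rec X. b.(0 + 0)\{b} + a.X → =a=> q0, =b=> q1
  q1 = (0 + 0)\{b} → ·
Trace ⟨bb⟩ through P, begin at {p0}:
  step 1 (b): {p0, p1}
  step 2 (b): {p0, p1}
  ✓ P
Trace ⟨bb⟩ through Q, begin at {q0}:
  step 1 (b): {q1}
  step 2 (b): no successor for Q

bb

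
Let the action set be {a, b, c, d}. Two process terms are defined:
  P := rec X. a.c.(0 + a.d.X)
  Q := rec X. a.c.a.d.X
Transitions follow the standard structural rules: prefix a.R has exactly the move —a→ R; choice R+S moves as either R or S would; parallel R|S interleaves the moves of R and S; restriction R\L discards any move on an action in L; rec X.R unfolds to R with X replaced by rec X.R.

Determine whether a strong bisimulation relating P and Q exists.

bisimilar

LTS(P): 4 reachable states
  p0 = rec X. a.c.(0 + a.d.X) | =a=> p1
  p1 = c.(0 + a.d.(rec X. a.c.(0 + a.d.X))) | =c=> p2
  p2 = 0 + a.d.(rec X. a.c.(0 + a.d.X)) | =a=> p3
  p3 = d.(rec X. a.c.(0 + a.d.X)) | =d=> p0
LTS(Q): 4 reachable states
  q0 = rec X. a.c.a.d.X | =a=> q1
  q1 = c.a.d.(rec X. a.c.a.d.X) | =c=> q2
  q2 = a.d.(rec X. a.c.a.d.X) | =a=> q3
  q3 = d.(rec X. a.c.a.d.X) | =d=> q0
Partition-refinement fixed point:
  B0 = {p0, q0}
  B1 = {p1, q1}
  B2 = {p2, q2}
  B3 = {p3, q3}
p0 ∈ B0, q0 ∈ B0 → same block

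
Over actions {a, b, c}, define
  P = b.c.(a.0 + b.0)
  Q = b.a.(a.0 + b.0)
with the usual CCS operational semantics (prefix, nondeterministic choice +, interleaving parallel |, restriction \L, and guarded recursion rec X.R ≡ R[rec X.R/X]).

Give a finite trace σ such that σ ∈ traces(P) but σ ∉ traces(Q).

LTS(P): 4 reachable states
  u0 = b.c.(a.0 + b.0) ⊢ =b=> u1
  u1 = c.(a.0 + b.0) ⊢ =c=> u2
  u2 = a.0 + b.0 ⊢ =a=> u3, =b=> u3
  u3 = 0 ⊢ (no moves)
LTS(Q): 4 reachable states
  v0 = b.a.(a.0 + b.0) ⊢ =b=> v1
  v1 = a.(a.0 + b.0) ⊢ =a=> v2
  v2 = a.0 + b.0 ⊢ =a=> v3, =b=> v3
  v3 = 0 ⊢ (no moves)
Executing bc from P (initial set {u0}):
  [1] b ⇒ {u1}
  [2] c ⇒ {u2}
  ✓ P
Executing bc from Q (initial set {v0}):
  [1] b ⇒ {v1}
  [2] c ⇒ ∅ (Q stuck)

bc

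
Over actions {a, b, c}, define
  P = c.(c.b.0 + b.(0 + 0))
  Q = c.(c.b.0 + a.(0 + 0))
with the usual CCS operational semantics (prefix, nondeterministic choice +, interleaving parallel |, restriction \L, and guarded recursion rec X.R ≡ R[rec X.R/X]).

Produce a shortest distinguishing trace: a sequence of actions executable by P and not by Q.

cb

P's transition system — 5 states:
  s0 = c.(c.b.0 + b.(0 + 0)) :: ··c··> s1
  s1 = c.b.0 + b.(0 + 0) :: ··b··> s2, ··c··> s3
  s2 = 0 + 0 :: stopped
  s3 = b.0 :: ··b··> s4
  s4 = 0 :: stopped
Q's transition system — 5 states:
  t0 = c.(c.b.0 + a.(0 + 0)) :: ··c··> t1
  t1 = c.b.0 + a.(0 + 0) :: ··a··> t2, ··c··> t3
  t2 = 0 + 0 :: stopped
  t3 = b.0 :: ··b··> t4
  t4 = 0 :: stopped
Trace ⟨cb⟩ through P, begin at {s0}:
  [1] c ⇒ {s1}
  [2] b ⇒ {s2}
  ✓ P
Trace ⟨cb⟩ through Q, begin at {t0}:
  [1] c ⇒ {t1}
  [2] b ⇒ no successor for Q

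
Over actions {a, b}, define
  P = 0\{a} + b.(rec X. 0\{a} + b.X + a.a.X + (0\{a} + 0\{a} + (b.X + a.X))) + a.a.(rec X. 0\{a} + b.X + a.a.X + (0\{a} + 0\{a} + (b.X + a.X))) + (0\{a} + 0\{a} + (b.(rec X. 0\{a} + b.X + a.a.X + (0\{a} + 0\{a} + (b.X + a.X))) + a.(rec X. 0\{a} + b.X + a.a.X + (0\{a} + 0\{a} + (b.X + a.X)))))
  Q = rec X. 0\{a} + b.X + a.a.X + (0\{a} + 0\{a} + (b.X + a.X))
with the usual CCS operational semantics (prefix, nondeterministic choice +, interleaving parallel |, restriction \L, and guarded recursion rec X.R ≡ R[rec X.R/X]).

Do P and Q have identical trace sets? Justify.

traces(P) = traces(Q)

P's transition system — 3 states:
  m0 = 0\{a} + b.(rec X. 0\{a} + b.X + a.a.X + (0\{a} + 0\{a} + (b.X + a.X))) + a.a.(rec X. 0\{a} + b.X + a.a.X + (0\{a} + 0\{a} + (b.X + a.X))) + (0\{a} + 0\{a} + (b.(rec X. 0\{a} + b.X + a.a.X + (0\{a} + 0\{a} + (b.X + a.X))) + a.(rec X. 0\{a} + b.X + a.a.X + (0\{a} + 0\{a} + (b.X + a.X))))) | —a→ m1, —a→ m2, —b→ m2
  m1 = a.(rec X. 0\{a} + b.X + a.a.X + (0\{a} + 0\{a} + (b.X + a.X))) | —a→ m2
  m2 = rec X. 0\{a} + b.X + a.a.X + (0\{a} + 0\{a} + (b.X + a.X)) | —a→ m1, —a→ m2, —b→ m2
Q's transition system — 2 states:
  n0 = rec X. 0\{a} + b.X + a.a.X + (0\{a} + 0\{a} + (b.X + a.X)) | —a→ n0, —a→ n1, —b→ n0
  n1 = a.(rec X. 0\{a} + b.X + a.a.X + (0\{a} + 0\{a} + (b.X + a.X))) | —a→ n0
Bisimilarity quotient blocks:
  B0 = {m0, m2, n0}
  B1 = {m1, n1}
m0 ∈ B0, n0 ∈ B0 → same block
Bisimilar ⇒ trace-equivalent.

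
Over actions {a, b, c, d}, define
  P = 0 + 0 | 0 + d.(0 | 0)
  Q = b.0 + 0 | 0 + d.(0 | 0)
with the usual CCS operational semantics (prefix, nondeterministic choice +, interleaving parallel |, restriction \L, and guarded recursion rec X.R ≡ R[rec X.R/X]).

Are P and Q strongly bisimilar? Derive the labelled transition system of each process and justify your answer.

P's transition system — 2 states:
  s0 = 0 + 0 | 0 + d.(0 | 0) → --d--▸ s1
  s1 = 0 | 0 → deadlocked
Q's transition system — 3 states:
  t0 = b.0 + 0 | 0 + d.(0 | 0) → --b--▸ t1, --d--▸ t2
  t1 = 0 → deadlocked
  t2 = 0 | 0 → deadlocked
Bisimilarity quotient blocks:
  B0 = {s0}
  B1 = {s1, t1, t2}
  B2 = {t0}
s0 ∈ B0, t0 ∈ B2 → different blocks

NO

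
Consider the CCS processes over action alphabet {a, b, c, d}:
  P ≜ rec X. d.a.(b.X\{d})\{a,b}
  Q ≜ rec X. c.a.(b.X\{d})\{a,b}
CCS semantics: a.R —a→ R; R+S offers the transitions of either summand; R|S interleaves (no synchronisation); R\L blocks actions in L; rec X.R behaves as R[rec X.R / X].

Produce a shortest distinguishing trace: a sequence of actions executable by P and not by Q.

P's transition system — 3 states:
  m0 = rec X. d.a.(b.X\{d})\{a,b} ⊢ —d→ m1
  m1 = a.(b.(rec X. d.a.(b.X\{d})\{a,b})\{d})\{a,b} ⊢ —a→ m2
  m2 = (b.(rec X. d.a.(b.X\{d})\{a,b})\{d})\{a,b} ⊢ ∅
Q's transition system — 3 states:
  n0 = rec X. c.a.(b.X\{d})\{a,b} ⊢ —c→ n1
  n1 = a.(b.(rec X. c.a.(b.X\{d})\{a,b})\{d})\{a,b} ⊢ —a→ n2
  n2 = (b.(rec X. c.a.(b.X\{d})\{a,b})\{d})\{a,b} ⊢ ∅
Run σ = ⟨d⟩ on P: start {m0}
  after d @ step 1: {m1}
  — P admits the full trace.
Run σ = ⟨d⟩ on Q: start {n0}
  after d @ step 1: ∅  — Q cannot continue

d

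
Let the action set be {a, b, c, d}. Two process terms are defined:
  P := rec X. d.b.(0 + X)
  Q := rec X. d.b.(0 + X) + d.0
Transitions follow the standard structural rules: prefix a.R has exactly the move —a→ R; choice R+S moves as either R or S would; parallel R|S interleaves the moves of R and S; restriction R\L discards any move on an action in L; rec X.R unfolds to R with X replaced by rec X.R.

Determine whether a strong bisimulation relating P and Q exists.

NO

P's transition system — 3 states:
  u0 = rec X. d.b.(0 + X) :: —d→ u1
  u1 = b.(0 + (rec X. d.b.(0 + X))) :: —b→ u2
  u2 = 0 + (rec X. d.b.(0 + X)) :: —d→ u1
Q's transition system — 4 states:
  v0 = rec X. d.b.(0 + X) + d.0 :: —d→ v1, —d→ v2
  v1 = 0 :: ∅
  v2 = b.(0 + (rec X. d.b.(0 + X) + d.0)) :: —b→ v3
  v3 = 0 + (rec X. d.b.(0 + X) + d.0) :: —d→ v1, —d→ v2
Partition-refinement fixed point:
  B0 = {u0, u2}
  B1 = {u1}
  B2 = {v0, v3}
  B3 = {v2}
  B4 = {v1}
u0 ∈ B0, v0 ∈ B2 → different blocks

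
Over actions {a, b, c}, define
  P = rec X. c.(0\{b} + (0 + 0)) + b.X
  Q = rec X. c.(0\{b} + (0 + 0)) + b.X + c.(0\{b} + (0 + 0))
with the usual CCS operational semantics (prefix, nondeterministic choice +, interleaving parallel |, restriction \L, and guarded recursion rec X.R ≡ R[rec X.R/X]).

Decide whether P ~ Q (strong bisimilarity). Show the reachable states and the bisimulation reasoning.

P ~ Q

Reachable graph of P (2 states):
  m0 = rec X. c.(0\{b} + (0 + 0)) + b.X | -b-> m0, -c-> m1
  m1 = 0\{b} + (0 + 0) | (no moves)
Reachable graph of Q (2 states):
  n0 = rec X. c.(0\{b} + (0 + 0)) + b.X + c.(0\{b} + (0 + 0)) | -b-> n0, -c-> n1
  n1 = 0\{b} + (0 + 0) | (no moves)
Coarsest stable partition (strong bisimilarity classes):
  B0 = {m0, n0}
  B1 = {m1, n1}
m0 ∈ B0, n0 ∈ B0 → same block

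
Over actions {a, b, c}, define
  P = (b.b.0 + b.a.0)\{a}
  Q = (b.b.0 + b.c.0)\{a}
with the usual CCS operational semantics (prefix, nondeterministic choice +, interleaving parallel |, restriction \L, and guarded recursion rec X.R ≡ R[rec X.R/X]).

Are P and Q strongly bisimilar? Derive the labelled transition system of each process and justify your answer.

P's transition system — 4 states:
  u0 = (b.b.0 + b.a.0)\{a} has moves ··b··> u1, ··b··> u2
  u1 = (a.0)\{a} has moves deadlocked
  u2 = (b.0)\{a} has moves ··b··> u3
  u3 = 0\{a} has moves deadlocked
Q's transition system — 4 states:
  v0 = (b.b.0 + b.c.0)\{a} has moves ··b··> v1, ··b··> v2
  v1 = (b.0)\{a} has moves ··b··> v3
  v2 = (c.0)\{a} has moves ··c··> v3
  v3 = 0\{a} has moves deadlocked
Bisimilarity quotient blocks:
  B0 = {u0}
  B1 = {u2, v1}
  B2 = {u1, u3, v3}
  B3 = {v0}
  B4 = {v2}
u0 ∈ B0, v0 ∈ B3 → different blocks

P ≁ Q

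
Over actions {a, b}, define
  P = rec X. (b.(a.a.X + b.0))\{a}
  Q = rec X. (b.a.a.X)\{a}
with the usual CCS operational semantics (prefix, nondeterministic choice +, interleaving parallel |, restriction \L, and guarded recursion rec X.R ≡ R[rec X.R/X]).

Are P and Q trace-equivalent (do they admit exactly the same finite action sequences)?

traces(P) ≠ traces(Q) — witness ⟨bb⟩

LTS(P): 3 reachable states
  m0 = rec X. (b.(a.a.X + b.0))\{a} :: ··b··> m1
  m1 = (a.a.(rec X. (b.(a.a.X + b.0))\{a}) + b.0)\{a} :: ··b··> m2
  m2 = 0\{a} :: ∅
LTS(Q): 2 reachable states
  n0 = rec X. (b.a.a.X)\{a} :: ··b··> n1
  n1 = (a.a.(rec X. (b.a.a.X)\{a}))\{a} :: ∅
Trace ⟨bb⟩ through P, begin at {m0}:
  [1] b ⇒ {m1}
  [2] b ⇒ {m2}
  — P admits the full trace.
Trace ⟨bb⟩ through Q, begin at {n0}:
  [1] b ⇒ {n1}
  [2] b ⇒ ∅  — Q cannot continue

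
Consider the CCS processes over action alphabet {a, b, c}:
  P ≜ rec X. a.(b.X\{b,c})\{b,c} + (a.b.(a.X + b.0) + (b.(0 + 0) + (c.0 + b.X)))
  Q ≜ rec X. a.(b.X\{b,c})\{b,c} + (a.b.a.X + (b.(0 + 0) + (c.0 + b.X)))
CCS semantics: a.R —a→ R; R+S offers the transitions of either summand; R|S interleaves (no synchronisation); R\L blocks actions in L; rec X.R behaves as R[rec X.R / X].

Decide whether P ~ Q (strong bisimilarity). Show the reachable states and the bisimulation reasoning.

P's transition system — 6 states:
  p0 = rec X. a.(b.X\{b,c})\{b,c} + (a.b.(a.X + b.0) + (b.(0 + 0) + (c.0 + b.X))) ⊢ -a-> p1, -a-> p2, -b-> p0, -b-> p3, -c-> p4
  p1 = (b.(rec X. a.(b.X\{b,c})\{b,c} + (a.b.(a.X + b.0) + (b.(0 + 0) + (c.0 + b.X))))\{b,c})\{b,c} ⊢ ·
  p2 = b.(a.(rec X. a.(b.X\{b,c})\{b,c} + (a.b.(a.X + b.0) + (b.(0 + 0) + (c.0 + b.X)))) + b.0) ⊢ -b-> p5
  p3 = 0 + 0 ⊢ ·
  p4 = 0 ⊢ ·
  p5 = a.(rec X. a.(b.X\{b,c})\{b,c} + (a.b.(a.X + b.0) + (b.(0 + 0) + (c.0 + b.X)))) + b.0 ⊢ -a-> p0, -b-> p4
Q's transition system — 6 states:
  q0 = rec X. a.(b.X\{b,c})\{b,c} + (a.b.a.X + (b.(0 + 0) + (c.0 + b.X))) ⊢ -a-> q1, -a-> q2, -b-> q0, -b-> q3, -c-> q4
  q1 = (b.(rec X. a.(b.X\{b,c})\{b,c} + (a.b.a.X + (b.(0 + 0) + (c.0 + b.X))))\{b,c})\{b,c} ⊢ ·
  q2 = b.a.(rec X. a.(b.X\{b,c})\{b,c} + (a.b.a.X + (b.(0 + 0) + (c.0 + b.X)))) ⊢ -b-> q5
  q3 = 0 + 0 ⊢ ·
  q4 = 0 ⊢ ·
  q5 = a.(rec X. a.(b.X\{b,c})\{b,c} + (a.b.a.X + (b.(0 + 0) + (c.0 + b.X)))) ⊢ -a-> q0
Partition-refinement fixed point:
  B0 = {p0}
  B1 = {p2}
  B2 = {p5}
  B3 = {p1, p3, p4, q1, q3, q4}
  B4 = {q0}
  B5 = {q2}
  B6 = {q5}
p0 ∈ B0, q0 ∈ B4 → different blocks

NO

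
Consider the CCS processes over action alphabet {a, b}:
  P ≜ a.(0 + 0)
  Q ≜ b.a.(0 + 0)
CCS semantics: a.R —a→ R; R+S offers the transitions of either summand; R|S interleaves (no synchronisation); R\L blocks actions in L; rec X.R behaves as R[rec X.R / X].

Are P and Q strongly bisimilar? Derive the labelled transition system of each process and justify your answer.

not bisimilar

P's transition system — 2 states:
  m0 = a.(0 + 0) has moves ··a··> m1
  m1 = 0 + 0 has moves stopped
Q's transition system — 3 states:
  n0 = b.a.(0 + 0) has moves ··b··> n1
  n1 = a.(0 + 0) has moves ··a··> n2
  n2 = 0 + 0 has moves stopped
Bisimilarity quotient blocks:
  B0 = {m0, n1}
  B1 = {m1, n2}
  B2 = {n0}
m0 ∈ B0, n0 ∈ B2 → different blocks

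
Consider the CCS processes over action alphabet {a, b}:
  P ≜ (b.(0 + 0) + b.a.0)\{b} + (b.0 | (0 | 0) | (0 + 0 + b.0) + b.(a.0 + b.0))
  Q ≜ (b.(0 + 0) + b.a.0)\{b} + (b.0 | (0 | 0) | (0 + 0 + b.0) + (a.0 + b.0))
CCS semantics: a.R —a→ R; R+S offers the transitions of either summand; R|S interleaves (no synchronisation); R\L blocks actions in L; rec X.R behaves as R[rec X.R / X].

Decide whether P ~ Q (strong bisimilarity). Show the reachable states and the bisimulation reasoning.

P ≁ Q

Reachable graph of P (6 states):
  m0 = (b.(0 + 0) + b.a.0)\{b} + (b.0 | (0 | 0) | (0 + 0 + b.0) + b.(a.0 + b.0)) ⊢ —b→ m1, —b→ m2, —b→ m3
  m1 = 0 | (0 | 0) | (0 + 0 + b.0) ⊢ —b→ m4
  m2 = a.0 + b.0 ⊢ —a→ m5, —b→ m5
  m3 = b.0 | (0 | 0) | 0 ⊢ —b→ m4
  m4 = 0 | (0 | 0) | 0 ⊢ ·
  m5 = 0 ⊢ ·
Reachable graph of Q (5 states):
  n0 = (b.(0 + 0) + b.a.0)\{b} + (b.0 | (0 | 0) | (0 + 0 + b.0) + (a.0 + b.0)) ⊢ —a→ n1, —b→ n1, —b→ n2, —b→ n3
  n1 = 0 ⊢ ·
  n2 = 0 | (0 | 0) | (0 + 0 + b.0) ⊢ —b→ n4
  n3 = b.0 | (0 | 0) | 0 ⊢ —b→ n4
  n4 = 0 | (0 | 0) | 0 ⊢ ·
Coarsest stable partition (strong bisimilarity classes):
  B0 = {m0}
  B1 = {m1, m3, n2, n3}
  B2 = {m4, m5, n1, n4}
  B3 = {m2}
  B4 = {n0}
m0 ∈ B0, n0 ∈ B4 → different blocks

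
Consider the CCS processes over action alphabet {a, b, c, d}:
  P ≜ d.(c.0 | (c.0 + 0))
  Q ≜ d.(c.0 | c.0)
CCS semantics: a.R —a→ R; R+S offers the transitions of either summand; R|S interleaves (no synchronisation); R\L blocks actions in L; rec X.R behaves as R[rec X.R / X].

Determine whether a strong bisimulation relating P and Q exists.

bisimilar

LTS(P): 5 reachable states
  u0 = d.(c.0 | (c.0 + 0)) ⊢ =d=> u1
  u1 = c.0 | (c.0 + 0) ⊢ =c=> u2, =c=> u3
  u2 = 0 | (c.0 + 0) ⊢ =c=> u4
  u3 = c.0 | 0 ⊢ =c=> u4
  u4 = 0 | 0 ⊢ deadlocked
LTS(Q): 5 reachable states
  v0 = d.(c.0 | c.0) ⊢ =d=> v1
  v1 = c.0 | c.0 ⊢ =c=> v2, =c=> v3
  v2 = 0 | c.0 ⊢ =c=> v4
  v3 = c.0 | 0 ⊢ =c=> v4
  v4 = 0 | 0 ⊢ deadlocked
Bisimilarity quotient blocks:
  B0 = {u0, v0}
  B1 = {u1, v1}
  B2 = {u2, u3, v2, v3}
  B3 = {u4, v4}
u0 ∈ B0, v0 ∈ B0 → same block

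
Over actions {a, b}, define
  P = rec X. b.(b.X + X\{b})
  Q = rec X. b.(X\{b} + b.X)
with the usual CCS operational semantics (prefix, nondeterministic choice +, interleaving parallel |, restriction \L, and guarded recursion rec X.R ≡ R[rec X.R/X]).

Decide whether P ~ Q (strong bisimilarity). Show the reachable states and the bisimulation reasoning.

P's transition system — 2 states:
  m0 = rec X. b.(b.X + X\{b}) :: —b→ m1
  m1 = b.(rec X. b.(b.X + X\{b})) + (rec X. b.(b.X + X\{b}))\{b} :: —b→ m0
Q's transition system — 2 states:
  n0 = rec X. b.(X\{b} + b.X) :: —b→ n1
  n1 = (rec X. b.(X\{b} + b.X))\{b} + b.(rec X. b.(X\{b} + b.X)) :: —b→ n0
Coarsest stable partition (strong bisimilarity classes):
  B0 = {m0, m1, n0, n1}
m0 ∈ B0, n0 ∈ B0 → same block

YES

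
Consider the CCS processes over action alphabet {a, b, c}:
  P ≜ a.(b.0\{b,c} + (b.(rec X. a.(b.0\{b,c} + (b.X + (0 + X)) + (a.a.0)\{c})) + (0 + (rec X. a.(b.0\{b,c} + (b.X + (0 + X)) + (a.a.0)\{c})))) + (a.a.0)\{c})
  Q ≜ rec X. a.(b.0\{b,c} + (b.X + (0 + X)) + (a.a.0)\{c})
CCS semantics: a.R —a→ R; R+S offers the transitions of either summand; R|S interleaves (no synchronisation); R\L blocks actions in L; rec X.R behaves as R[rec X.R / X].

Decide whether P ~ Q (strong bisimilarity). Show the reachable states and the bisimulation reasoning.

Reachable graph of P (6 states):
  m0 = a.(b.0\{b,c} + (b.(rec X. a.(b.0\{b,c} + (b.X + (0 + X)) + (a.a.0)\{c})) + (0 + (rec X. a.(b.0\{b,c} + (b.X + (0 + X)) + (a.a.0)\{c})))) + (a.a.0)\{c}) | -a-> m1
  m1 = b.0\{b,c} + (b.(rec X. a.(b.0\{b,c} + (b.X + (0 + X)) + (a.a.0)\{c})) + (0 + (rec X. a.(b.0\{b,c} + (b.X + (0 + X)) + (a.a.0)\{c})))) + (a.a.0)\{c} | -a-> m1, -a-> m2, -b-> m3, -b-> m4
  m2 = (a.0)\{c} | -a-> m5
  m3 = 0\{b,c} | ·
  m4 = rec X. a.(b.0\{b,c} + (b.X + (0 + X)) + (a.a.0)\{c}) | -a-> m1
  m5 = 0\{c} | ·
Reachable graph of Q (5 states):
  n0 = rec X. a.(b.0\{b,c} + (b.X + (0 + X)) + (a.a.0)\{c}) | -a-> n1
  n1 = b.0\{b,c} + (b.(rec X. a.(b.0\{b,c} + (b.X + (0 + X)) + (a.a.0)\{c})) + (0 + (rec X. a.(b.0\{b,c} + (b.X + (0 + X)) + (a.a.0)\{c})))) + (a.a.0)\{c} | -a-> n1, -a-> n2, -b-> n0, -b-> n3
  n2 = (a.0)\{c} | -a-> n4
  n3 = 0\{b,c} | ·
  n4 = 0\{c} | ·
Partition-refinement fixed point:
  B0 = {m0, m4, n0}
  B1 = {m1, n1}
  B2 = {m3, m5, n3, n4}
  B3 = {m2, n2}
m0 ∈ B0, n0 ∈ B0 → same block

YES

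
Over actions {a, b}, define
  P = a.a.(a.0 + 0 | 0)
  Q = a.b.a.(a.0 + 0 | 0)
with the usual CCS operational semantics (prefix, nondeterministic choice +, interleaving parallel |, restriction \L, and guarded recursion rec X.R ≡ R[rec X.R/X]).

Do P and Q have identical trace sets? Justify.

traces(P) ≠ traces(Q) — witness ⟨aa⟩

P's transition system — 4 states:
  p0 = a.a.(a.0 + 0 | 0) :: ··a··> p1
  p1 = a.(a.0 + 0 | 0) :: ··a··> p2
  p2 = a.0 + 0 | 0 :: ··a··> p3
  p3 = 0 :: ∅
Q's transition system — 5 states:
  q0 = a.b.a.(a.0 + 0 | 0) :: ··a··> q1
  q1 = b.a.(a.0 + 0 | 0) :: ··b··> q2
  q2 = a.(a.0 + 0 | 0) :: ··a··> q3
  q3 = a.0 + 0 | 0 :: ··a··> q4
  q4 = 0 :: ∅
Run σ = ⟨aa⟩ on P: start {p0}
  [1] a ⇒ {p1}
  [2] a ⇒ {p2}
  P completes σ.
Run σ = ⟨aa⟩ on Q: start {q0}
  [1] a ⇒ {q1}
  [2] a ⇒ ∅  — Q cannot continue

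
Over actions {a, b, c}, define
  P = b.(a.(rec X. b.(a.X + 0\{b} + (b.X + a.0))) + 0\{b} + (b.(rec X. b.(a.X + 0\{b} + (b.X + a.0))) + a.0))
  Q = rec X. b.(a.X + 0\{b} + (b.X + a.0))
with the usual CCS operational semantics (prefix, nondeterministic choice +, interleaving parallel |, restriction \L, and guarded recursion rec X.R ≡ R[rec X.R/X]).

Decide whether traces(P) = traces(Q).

P's transition system — 4 states:
  u0 = b.(a.(rec X. b.(a.X + 0\{b} + (b.X + a.0))) + 0\{b} + (b.(rec X. b.(a.X + 0\{b} + (b.X + a.0))) + a.0)) has moves —b→ u1
  u1 = a.(rec X. b.(a.X + 0\{b} + (b.X + a.0))) + 0\{b} + (b.(rec X. b.(a.X + 0\{b} + (b.X + a.0))) + a.0) has moves —a→ u2, —a→ u3, —b→ u3
  u2 = 0 has moves ·
  u3 = rec X. b.(a.X + 0\{b} + (b.X + a.0)) has moves —b→ u1
Q's transition system — 3 states:
  v0 = rec X. b.(a.X + 0\{b} + (b.X + a.0)) has moves —b→ v1
  v1 = a.(rec X. b.(a.X + 0\{b} + (b.X + a.0))) + 0\{b} + (b.(rec X. b.(a.X + 0\{b} + (b.X + a.0))) + a.0) has moves —a→ v0, —a→ v2, —b→ v0
  v2 = 0 has moves ·
Coarsest stable partition (strong bisimilarity classes):
  B0 = {u0, u3, v0}
  B1 = {u1, v1}
  B2 = {u2, v2}
u0 ∈ B0, v0 ∈ B0 → same block
Bisimilar ⇒ trace-equivalent.

YES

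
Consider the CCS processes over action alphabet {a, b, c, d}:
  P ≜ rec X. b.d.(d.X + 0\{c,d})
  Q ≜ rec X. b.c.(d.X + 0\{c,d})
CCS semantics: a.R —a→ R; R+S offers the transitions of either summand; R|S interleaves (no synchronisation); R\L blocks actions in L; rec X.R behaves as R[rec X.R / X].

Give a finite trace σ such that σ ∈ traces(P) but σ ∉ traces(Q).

bd

LTS(P): 3 reachable states
  m0 = rec X. b.d.(d.X + 0\{c,d}) :: ··b··> m1
  m1 = d.(d.(rec X. b.d.(d.X + 0\{c,d})) + 0\{c,d}) :: ··d··> m2
  m2 = d.(rec X. b.d.(d.X + 0\{c,d})) + 0\{c,d} :: ··d··> m0
LTS(Q): 3 reachable states
  n0 = rec X. b.c.(d.X + 0\{c,d}) :: ··b··> n1
  n1 = c.(d.(rec X. b.c.(d.X + 0\{c,d})) + 0\{c,d}) :: ··c··> n2
  n2 = d.(rec X. b.c.(d.X + 0\{c,d})) + 0\{c,d} :: ··d··> n0
Executing bd from P (initial set {m0}):
  after b @ step 1: {m1}
  after d @ step 2: {m2}
  P completes σ.
Executing bd from Q (initial set {n0}):
  after b @ step 1: {n1}
  after d @ step 2: no successor for Q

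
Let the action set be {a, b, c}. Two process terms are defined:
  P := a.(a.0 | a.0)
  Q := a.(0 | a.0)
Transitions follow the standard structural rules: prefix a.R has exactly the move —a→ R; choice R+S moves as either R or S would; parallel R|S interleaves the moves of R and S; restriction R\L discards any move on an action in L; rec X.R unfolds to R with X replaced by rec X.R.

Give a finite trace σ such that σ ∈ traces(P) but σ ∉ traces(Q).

aaa

P's transition system — 5 states:
  m0 = a.(a.0 | a.0) has moves --a--▸ m1
  m1 = a.0 | a.0 has moves --a--▸ m2, --a--▸ m3
  m2 = 0 | a.0 has moves --a--▸ m4
  m3 = a.0 | 0 has moves --a--▸ m4
  m4 = 0 | 0 has moves stopped
Q's transition system — 3 states:
  n0 = a.(0 | a.0) has moves --a--▸ n1
  n1 = 0 | a.0 has moves --a--▸ n2
  n2 = 0 | 0 has moves stopped
Run σ = ⟨aaa⟩ on P: start {m0}
  [1] a ⇒ {m1}
  [2] a ⇒ {m2, m3}
  [3] a ⇒ {m4}
  — P admits the full trace.
Run σ = ⟨aaa⟩ on Q: start {n0}
  [1] a ⇒ {n1}
  [2] a ⇒ {n2}
  [3] a ⇒ ∅ (Q stuck)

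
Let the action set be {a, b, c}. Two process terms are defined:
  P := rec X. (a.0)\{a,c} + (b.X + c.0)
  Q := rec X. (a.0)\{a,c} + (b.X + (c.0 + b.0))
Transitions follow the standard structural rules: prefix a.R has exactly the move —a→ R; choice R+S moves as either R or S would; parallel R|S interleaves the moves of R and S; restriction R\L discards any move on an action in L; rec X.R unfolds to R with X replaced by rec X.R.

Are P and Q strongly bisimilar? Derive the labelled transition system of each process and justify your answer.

P ≁ Q

LTS(P): 2 reachable states
  s0 = rec X. (a.0)\{a,c} + (b.X + c.0) → =b=> s0, =c=> s1
  s1 = 0 → deadlocked
LTS(Q): 2 reachable states
  t0 = rec X. (a.0)\{a,c} + (b.X + (c.0 + b.0)) → =b=> t0, =b=> t1, =c=> t1
  t1 = 0 → deadlocked
Coarsest stable partition (strong bisimilarity classes):
  B0 = {s0}
  B1 = {s1, t1}
  B2 = {t0}
s0 ∈ B0, t0 ∈ B2 → different blocks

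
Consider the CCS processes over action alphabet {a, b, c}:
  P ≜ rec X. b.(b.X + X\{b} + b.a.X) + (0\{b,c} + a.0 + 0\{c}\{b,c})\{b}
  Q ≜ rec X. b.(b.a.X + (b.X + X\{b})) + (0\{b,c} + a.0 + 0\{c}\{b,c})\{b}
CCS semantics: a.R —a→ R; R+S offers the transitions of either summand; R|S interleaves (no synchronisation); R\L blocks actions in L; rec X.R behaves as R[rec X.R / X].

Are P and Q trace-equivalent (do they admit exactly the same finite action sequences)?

traces(P) = traces(Q)

P's transition system — 5 states:
  u0 = rec X. b.(b.X + X\{b} + b.a.X) + (0\{b,c} + a.0 + 0\{c}\{b,c})\{b} | =a=> u1, =b=> u2
  u1 = 0\{b} | (no moves)
  u2 = b.(rec X. b.(b.X + X\{b} + b.a.X) + (0\{b,c} + a.0 + 0\{c}\{b,c})\{b}) + (rec X. b.(b.X + X\{b} + b.a.X) + (0\{b,c} + a.0 + 0\{c}\{b,c})\{b})\{b} + b.a.(rec X. b.(b.X + X\{b} + b.a.X) + (0\{b,c} + a.0 + 0\{c}\{b,c})\{b}) | =a=> u3, =b=> u0, =b=> u4
  u3 = 0\{b}\{b} | (no moves)
  u4 = a.(rec X. b.(b.X + X\{b} + b.a.X) + (0\{b,c} + a.0 + 0\{c}\{b,c})\{b}) | =a=> u0
Q's transition system — 5 states:
  v0 = rec X. b.(b.a.X + (b.X + X\{b})) + (0\{b,c} + a.0 + 0\{c}\{b,c})\{b} | =a=> v1, =b=> v2
  v1 = 0\{b} | (no moves)
  v2 = b.a.(rec X. b.(b.a.X + (b.X + X\{b})) + (0\{b,c} + a.0 + 0\{c}\{b,c})\{b}) + (b.(rec X. b.(b.a.X + (b.X + X\{b})) + (0\{b,c} + a.0 + 0\{c}\{b,c})\{b}) + (rec X. b.(b.a.X + (b.X + X\{b})) + (0\{b,c} + a.0 + 0\{c}\{b,c})\{b})\{b}) | =a=> v3, =b=> v0, =b=> v4
  v3 = 0\{b}\{b} | (no moves)
  v4 = a.(rec X. b.(b.a.X + (b.X + X\{b})) + (0\{b,c} + a.0 + 0\{c}\{b,c})\{b}) | =a=> v0
Bisimilarity quotient blocks:
  B0 = {u0, v0}
  B1 = {u1, u3, v1, v3}
  B2 = {u2, v2}
  B3 = {u4, v4}
u0 ∈ B0, v0 ∈ B0 → same block
Bisimilar ⇒ trace-equivalent.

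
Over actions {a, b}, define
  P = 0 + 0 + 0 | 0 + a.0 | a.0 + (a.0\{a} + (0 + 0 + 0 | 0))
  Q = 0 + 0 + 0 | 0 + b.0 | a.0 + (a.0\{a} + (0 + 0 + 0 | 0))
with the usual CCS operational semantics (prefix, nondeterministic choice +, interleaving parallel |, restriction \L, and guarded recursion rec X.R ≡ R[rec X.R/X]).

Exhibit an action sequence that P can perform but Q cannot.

aa

Reachable graph of P (5 states):
  m0 = 0 + 0 + 0 | 0 + a.0 | a.0 + (a.0\{a} + (0 + 0 + 0 | 0)) ⊢ =a=> m1, =a=> m2, =a=> m3
  m1 = 0 | a.0 ⊢ =a=> m4
  m2 = 0\{a} ⊢ deadlocked
  m3 = a.0 | 0 ⊢ =a=> m4
  m4 = 0 | 0 ⊢ deadlocked
Reachable graph of Q (5 states):
  n0 = 0 + 0 + 0 | 0 + b.0 | a.0 + (a.0\{a} + (0 + 0 + 0 | 0)) ⊢ =a=> n1, =a=> n2, =b=> n3
  n1 = 0\{a} ⊢ deadlocked
  n2 = b.0 | 0 ⊢ =b=> n4
  n3 = 0 | a.0 ⊢ =a=> n4
  n4 = 0 | 0 ⊢ deadlocked
Executing aa from P (initial set {m0}):
  step 1 (a): {m1, m2, m3}
  step 2 (a): {m4}
  — P admits the full trace.
Executing aa from Q (initial set {n0}):
  step 1 (a): {n1, n2}
  step 2 (a): ∅ (Q stuck)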